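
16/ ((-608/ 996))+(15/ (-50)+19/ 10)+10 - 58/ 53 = -79074/ 5035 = -15.70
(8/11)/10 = 4/55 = 0.07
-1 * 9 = -9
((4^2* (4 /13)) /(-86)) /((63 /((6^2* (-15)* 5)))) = 9600 /3913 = 2.45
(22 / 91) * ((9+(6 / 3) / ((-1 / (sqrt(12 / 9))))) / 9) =22 / 91 - 88 * sqrt(3) / 2457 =0.18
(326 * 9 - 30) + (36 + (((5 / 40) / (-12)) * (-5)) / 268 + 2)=75691781 / 25728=2942.00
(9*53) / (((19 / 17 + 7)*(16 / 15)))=40545 / 736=55.09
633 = 633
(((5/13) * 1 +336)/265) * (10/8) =4373/2756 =1.59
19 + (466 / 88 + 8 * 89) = 32397 / 44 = 736.30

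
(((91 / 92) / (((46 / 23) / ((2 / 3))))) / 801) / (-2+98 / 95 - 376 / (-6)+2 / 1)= 8645 / 1337804568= 0.00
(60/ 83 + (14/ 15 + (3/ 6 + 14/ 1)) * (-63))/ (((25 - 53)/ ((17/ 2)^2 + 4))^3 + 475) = -4575988030725/ 2236948263202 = -2.05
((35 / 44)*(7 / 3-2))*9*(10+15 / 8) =9975 / 352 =28.34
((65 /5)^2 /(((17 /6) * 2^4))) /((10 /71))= 35997 /1360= 26.47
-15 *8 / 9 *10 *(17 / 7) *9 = -20400 / 7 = -2914.29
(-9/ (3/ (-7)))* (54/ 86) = 567/ 43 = 13.19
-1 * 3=-3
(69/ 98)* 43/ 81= 989/ 2646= 0.37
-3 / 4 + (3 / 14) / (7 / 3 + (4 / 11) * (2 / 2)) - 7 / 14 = -2917 / 2492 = -1.17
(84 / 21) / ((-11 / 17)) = -68 / 11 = -6.18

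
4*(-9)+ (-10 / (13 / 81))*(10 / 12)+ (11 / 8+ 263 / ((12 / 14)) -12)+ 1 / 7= 455207 / 2184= 208.43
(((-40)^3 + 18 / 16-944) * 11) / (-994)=5714973 / 7952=718.68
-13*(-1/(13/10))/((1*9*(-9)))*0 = 0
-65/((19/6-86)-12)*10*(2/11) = 7800/6259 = 1.25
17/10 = 1.70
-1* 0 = 0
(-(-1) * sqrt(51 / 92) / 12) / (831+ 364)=sqrt(1173) / 659640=0.00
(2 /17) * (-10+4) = -12 /17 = -0.71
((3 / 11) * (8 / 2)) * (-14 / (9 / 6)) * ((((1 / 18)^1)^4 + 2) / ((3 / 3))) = -1469671 / 72171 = -20.36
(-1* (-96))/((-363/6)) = -192/121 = -1.59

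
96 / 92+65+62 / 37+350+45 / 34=12124581 / 28934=419.04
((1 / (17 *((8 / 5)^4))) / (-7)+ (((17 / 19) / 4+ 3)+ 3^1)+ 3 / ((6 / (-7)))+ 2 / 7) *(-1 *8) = -27858333 / 1157632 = -24.06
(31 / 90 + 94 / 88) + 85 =86.41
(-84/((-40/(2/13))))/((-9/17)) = -119/195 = -0.61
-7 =-7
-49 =-49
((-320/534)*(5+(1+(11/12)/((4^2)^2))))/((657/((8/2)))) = -92215/4210056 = -0.02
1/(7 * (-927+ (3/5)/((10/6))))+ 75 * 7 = 85135025/162162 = 525.00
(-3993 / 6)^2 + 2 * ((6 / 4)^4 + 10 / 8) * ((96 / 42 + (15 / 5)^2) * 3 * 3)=24873665 / 56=444172.59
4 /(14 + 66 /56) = 112 /425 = 0.26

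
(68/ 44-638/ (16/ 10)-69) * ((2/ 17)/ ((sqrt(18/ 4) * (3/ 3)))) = -20513 * sqrt(2)/ 1122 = -25.86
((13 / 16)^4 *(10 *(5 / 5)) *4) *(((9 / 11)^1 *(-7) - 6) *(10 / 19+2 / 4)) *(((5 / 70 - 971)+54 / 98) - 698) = 117467613094455 / 335577088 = 350046.58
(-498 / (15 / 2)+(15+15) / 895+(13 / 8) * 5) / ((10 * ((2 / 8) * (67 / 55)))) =-4587099 / 239860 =-19.12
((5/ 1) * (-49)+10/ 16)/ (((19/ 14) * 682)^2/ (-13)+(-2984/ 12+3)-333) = 747201/ 203261048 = 0.00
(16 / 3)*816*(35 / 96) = 4760 / 3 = 1586.67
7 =7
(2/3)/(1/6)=4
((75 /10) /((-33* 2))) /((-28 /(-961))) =-4805 /1232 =-3.90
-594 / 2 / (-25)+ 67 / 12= 5239 / 300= 17.46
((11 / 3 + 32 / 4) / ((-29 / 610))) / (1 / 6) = -1472.41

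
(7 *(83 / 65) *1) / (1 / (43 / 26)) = 24983 / 1690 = 14.78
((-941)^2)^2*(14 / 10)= 5488536209527 / 5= 1097707241905.40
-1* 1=-1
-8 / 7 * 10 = -80 / 7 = -11.43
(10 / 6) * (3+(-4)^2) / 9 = 3.52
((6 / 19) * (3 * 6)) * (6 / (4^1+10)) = 2.44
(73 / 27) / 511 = 1 / 189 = 0.01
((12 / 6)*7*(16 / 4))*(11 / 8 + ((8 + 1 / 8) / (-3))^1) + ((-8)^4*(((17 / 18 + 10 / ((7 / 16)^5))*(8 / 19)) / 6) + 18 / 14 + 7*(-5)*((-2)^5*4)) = 1586522666377 / 8621991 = 184008.85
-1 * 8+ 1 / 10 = -79 / 10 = -7.90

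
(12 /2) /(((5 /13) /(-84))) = -6552 /5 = -1310.40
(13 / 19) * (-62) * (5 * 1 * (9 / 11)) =-173.54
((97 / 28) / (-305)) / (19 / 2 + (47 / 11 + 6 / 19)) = -0.00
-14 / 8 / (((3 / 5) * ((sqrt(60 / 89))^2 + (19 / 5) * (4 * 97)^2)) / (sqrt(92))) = -2225 * sqrt(23) / 218203032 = -0.00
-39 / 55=-0.71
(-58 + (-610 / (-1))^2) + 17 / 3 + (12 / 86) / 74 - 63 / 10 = 17757534521 / 47730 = 372041.37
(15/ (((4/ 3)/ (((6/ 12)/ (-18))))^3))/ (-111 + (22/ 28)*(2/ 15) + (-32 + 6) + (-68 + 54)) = 175/ 194691072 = 0.00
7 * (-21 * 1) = -147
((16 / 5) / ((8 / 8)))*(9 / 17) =144 / 85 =1.69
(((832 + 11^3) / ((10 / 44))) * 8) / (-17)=-380688 / 85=-4478.68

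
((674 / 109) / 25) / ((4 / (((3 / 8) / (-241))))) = -0.00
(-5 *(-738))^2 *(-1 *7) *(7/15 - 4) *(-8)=-2694172320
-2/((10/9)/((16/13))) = -144/65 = -2.22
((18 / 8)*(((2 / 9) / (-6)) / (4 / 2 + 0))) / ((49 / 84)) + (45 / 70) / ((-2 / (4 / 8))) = -0.23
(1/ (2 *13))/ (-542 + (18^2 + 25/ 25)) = -1/ 5642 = -0.00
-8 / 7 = -1.14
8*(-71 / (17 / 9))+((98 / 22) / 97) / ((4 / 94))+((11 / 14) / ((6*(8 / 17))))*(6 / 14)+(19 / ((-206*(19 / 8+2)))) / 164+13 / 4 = -177918013818949 / 600551816480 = -296.26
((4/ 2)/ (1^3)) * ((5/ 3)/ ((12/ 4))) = 10/ 9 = 1.11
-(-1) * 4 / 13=4 / 13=0.31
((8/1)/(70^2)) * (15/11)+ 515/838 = 1392953/2258410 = 0.62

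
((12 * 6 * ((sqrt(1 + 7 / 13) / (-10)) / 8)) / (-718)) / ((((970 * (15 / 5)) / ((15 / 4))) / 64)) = 36 * sqrt(65) / 2263495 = 0.00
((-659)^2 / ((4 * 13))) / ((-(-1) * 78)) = 434281 / 4056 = 107.07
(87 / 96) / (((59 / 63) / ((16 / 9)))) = 203 / 118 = 1.72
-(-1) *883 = 883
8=8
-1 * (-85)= 85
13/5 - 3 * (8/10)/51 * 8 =189/85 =2.22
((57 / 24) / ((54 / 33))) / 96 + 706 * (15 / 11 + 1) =253755643 / 152064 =1668.74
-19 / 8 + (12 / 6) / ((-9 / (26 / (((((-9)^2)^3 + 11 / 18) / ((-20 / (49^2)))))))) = -436389010791 / 183742748392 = -2.37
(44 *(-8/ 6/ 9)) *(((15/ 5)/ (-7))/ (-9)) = -176/ 567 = -0.31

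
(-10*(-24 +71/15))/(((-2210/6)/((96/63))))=-1088/1365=-0.80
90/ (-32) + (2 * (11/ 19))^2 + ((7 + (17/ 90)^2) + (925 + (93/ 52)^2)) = 230720059763/ 247086450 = 933.76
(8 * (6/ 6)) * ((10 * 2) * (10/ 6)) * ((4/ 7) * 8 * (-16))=-409600/ 21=-19504.76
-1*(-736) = 736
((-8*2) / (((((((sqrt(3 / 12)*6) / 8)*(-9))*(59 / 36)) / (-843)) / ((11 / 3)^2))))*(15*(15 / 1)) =-435212800 / 59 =-7376488.14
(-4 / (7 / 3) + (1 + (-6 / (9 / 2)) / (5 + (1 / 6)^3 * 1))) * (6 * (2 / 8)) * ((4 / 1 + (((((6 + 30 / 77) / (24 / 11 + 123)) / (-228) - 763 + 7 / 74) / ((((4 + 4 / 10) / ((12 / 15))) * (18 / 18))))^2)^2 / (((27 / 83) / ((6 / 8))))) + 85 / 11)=-7038709015099489901052036939303651269864657587 / 5606023803609999955125435155559232488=-1255561742.45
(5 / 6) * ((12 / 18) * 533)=2665 / 9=296.11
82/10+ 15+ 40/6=448/15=29.87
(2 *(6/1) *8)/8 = 12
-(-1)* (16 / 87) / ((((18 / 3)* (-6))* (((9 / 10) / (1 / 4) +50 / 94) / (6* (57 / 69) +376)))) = -8236280 / 17486739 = -0.47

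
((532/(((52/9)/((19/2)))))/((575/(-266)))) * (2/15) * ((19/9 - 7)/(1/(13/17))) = 29576008/146625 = 201.71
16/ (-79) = -16/ 79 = -0.20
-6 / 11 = -0.55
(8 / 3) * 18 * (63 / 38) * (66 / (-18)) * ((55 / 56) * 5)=-27225 / 19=-1432.89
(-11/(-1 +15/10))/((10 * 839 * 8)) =-11/33560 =-0.00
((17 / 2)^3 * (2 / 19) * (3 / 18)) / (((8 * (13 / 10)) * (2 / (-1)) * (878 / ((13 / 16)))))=-24565 / 51247104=-0.00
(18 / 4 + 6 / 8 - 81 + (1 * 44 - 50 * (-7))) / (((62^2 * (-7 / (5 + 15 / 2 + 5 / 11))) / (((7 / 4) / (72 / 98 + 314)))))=-17777445 / 20867323136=-0.00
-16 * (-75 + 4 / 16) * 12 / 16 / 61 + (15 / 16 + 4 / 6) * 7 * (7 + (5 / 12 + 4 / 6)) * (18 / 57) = 4825391 / 111264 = 43.37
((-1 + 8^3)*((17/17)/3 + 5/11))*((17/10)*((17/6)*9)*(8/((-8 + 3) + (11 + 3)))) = 7679308/495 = 15513.75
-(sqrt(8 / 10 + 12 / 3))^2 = -24 / 5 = -4.80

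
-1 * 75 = -75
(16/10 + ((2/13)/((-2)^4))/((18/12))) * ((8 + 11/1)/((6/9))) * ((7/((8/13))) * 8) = 166649/40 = 4166.22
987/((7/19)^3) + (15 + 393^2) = 8535855/49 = 174201.12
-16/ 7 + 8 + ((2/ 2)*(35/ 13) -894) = -80589/ 91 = -885.59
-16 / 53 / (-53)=16 / 2809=0.01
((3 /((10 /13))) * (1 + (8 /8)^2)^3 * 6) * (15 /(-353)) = -2808 /353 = -7.95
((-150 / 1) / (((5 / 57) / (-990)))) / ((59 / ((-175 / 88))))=-6733125 / 118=-57060.38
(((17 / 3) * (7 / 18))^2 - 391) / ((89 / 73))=-82197635 / 259524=-316.72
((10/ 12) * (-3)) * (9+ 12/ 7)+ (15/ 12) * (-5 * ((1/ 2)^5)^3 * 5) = -24576875/ 917504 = -26.79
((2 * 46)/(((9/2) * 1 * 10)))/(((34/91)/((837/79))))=389298/6715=57.97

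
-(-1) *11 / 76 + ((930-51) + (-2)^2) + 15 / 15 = 67195 / 76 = 884.14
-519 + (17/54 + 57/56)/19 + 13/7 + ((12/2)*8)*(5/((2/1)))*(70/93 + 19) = 1650445025/890568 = 1853.25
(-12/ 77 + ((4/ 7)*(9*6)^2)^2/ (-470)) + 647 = -666336413/ 126665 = -5260.62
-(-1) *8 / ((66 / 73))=292 / 33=8.85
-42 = -42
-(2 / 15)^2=-4 / 225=-0.02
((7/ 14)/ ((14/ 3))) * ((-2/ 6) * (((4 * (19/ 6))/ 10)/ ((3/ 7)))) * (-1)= 19/ 180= 0.11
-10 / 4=-5 / 2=-2.50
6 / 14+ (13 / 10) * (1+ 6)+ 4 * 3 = 1507 / 70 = 21.53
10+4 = 14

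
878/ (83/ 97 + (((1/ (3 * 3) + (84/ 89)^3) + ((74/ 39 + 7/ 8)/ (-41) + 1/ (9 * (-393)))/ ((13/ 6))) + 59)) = 217990776524343784/ 15089578069710961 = 14.45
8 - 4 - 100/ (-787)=3248/ 787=4.13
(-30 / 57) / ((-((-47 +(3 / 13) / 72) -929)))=-3120 / 5785709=-0.00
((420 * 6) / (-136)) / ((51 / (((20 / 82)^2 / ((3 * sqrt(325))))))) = -700 * sqrt(13) / 6315517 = -0.00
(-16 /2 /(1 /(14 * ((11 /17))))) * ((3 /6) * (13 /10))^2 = -13013 /425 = -30.62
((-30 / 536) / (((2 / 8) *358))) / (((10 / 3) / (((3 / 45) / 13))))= -0.00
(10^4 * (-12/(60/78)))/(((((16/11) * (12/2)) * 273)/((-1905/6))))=873125/42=20788.69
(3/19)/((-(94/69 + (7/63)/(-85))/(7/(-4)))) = 52785/259996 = 0.20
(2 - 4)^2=4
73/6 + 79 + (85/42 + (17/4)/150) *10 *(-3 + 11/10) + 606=2764339/4200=658.18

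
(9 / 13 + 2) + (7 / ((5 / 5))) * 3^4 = 7406 / 13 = 569.69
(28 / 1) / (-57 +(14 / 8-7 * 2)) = -0.40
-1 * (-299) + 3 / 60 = 5981 / 20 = 299.05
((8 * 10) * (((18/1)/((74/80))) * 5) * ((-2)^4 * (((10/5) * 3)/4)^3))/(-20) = -777600/37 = -21016.22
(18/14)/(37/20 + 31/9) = 1620/6671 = 0.24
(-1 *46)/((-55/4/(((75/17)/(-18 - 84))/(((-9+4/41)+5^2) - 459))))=18860/57727461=0.00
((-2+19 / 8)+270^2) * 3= 1749609 / 8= 218701.12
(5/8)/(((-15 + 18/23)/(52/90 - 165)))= 170177/23544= 7.23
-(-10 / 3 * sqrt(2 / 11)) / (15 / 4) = 8 * sqrt(22) / 99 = 0.38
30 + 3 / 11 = 333 / 11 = 30.27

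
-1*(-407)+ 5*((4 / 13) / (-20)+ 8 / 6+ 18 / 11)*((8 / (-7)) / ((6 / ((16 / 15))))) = 54594377 / 135135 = 404.00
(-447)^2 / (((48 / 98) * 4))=3263547 / 32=101985.84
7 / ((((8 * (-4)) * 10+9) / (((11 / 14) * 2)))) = -11 / 311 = -0.04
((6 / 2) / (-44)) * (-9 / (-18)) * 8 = -3 / 11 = -0.27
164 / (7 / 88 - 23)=-14432 / 2017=-7.16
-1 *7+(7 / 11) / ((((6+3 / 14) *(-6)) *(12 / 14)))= -7.02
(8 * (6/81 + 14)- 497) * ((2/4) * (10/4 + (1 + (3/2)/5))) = -197201/270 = -730.37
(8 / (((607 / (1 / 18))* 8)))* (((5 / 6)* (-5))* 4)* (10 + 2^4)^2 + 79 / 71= 0.08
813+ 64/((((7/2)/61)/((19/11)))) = 210953/77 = 2739.65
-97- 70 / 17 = -101.12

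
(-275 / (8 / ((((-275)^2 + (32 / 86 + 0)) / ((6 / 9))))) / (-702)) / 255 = 21.78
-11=-11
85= 85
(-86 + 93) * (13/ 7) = 13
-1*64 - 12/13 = -64.92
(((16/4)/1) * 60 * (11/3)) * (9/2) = 3960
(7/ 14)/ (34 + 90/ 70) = 7/ 494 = 0.01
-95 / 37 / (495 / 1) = -19 / 3663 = -0.01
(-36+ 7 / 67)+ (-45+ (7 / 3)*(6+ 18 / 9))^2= 396502 / 603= 657.55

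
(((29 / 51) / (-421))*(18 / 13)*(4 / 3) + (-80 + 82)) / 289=185850 / 26888849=0.01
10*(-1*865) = -8650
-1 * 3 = -3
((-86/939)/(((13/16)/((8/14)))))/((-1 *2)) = 2752/85449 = 0.03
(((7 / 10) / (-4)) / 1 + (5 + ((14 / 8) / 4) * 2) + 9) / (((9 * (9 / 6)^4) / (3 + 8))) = 4312 / 1215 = 3.55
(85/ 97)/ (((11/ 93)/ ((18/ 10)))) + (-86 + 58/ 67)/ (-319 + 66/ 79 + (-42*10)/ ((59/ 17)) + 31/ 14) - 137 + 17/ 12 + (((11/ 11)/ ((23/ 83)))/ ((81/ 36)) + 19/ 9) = -789458467894145/ 6671216507076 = -118.34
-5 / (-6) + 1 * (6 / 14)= 53 / 42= 1.26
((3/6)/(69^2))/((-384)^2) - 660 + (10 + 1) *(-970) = -15908181442559/1404076032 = -11330.00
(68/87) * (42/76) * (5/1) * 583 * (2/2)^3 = 693770/551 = 1259.11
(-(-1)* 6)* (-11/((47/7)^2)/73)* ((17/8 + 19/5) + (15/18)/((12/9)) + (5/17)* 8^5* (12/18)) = -3535991459/27413690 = -128.99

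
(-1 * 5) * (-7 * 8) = 280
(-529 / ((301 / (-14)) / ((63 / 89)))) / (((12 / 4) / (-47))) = -1044246 / 3827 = -272.86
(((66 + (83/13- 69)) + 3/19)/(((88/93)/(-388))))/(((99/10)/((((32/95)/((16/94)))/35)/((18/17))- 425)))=955964917225/15332031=62350.83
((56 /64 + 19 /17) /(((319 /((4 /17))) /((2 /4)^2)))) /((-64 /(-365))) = 98915 /47201792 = 0.00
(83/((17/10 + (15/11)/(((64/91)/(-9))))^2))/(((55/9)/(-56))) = -9423912960/3073704481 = -3.07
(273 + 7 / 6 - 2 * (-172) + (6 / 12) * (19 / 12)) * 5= 3094.79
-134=-134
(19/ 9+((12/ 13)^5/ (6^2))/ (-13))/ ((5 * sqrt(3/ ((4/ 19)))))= 183294326 * sqrt(57)/ 12380765085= 0.11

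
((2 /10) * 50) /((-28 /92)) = -230 /7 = -32.86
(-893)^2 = 797449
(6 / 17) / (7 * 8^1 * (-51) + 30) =-1 / 8007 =-0.00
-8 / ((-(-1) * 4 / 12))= -24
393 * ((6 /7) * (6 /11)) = 14148 /77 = 183.74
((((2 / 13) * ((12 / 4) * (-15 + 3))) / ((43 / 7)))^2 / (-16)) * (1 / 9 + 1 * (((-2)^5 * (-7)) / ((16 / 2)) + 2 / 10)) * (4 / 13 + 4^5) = -2301963552 / 1562405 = -1473.35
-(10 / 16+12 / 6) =-21 / 8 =-2.62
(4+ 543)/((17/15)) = 8205/17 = 482.65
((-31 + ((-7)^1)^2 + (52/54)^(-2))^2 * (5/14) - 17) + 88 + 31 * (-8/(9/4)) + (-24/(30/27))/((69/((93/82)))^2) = 23237214603150913/256010234145120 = 90.77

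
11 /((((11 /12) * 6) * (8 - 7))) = 2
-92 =-92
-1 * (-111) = 111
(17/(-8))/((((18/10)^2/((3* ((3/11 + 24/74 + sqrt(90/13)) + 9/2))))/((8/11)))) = -195925/26862 - 425* sqrt(130)/1287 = -11.06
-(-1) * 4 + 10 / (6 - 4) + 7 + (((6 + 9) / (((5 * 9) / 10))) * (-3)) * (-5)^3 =1266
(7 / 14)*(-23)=-23 / 2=-11.50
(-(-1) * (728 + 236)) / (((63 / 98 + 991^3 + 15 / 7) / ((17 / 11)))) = 0.00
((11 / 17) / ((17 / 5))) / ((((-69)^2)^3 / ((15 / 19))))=275 / 197526211159257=0.00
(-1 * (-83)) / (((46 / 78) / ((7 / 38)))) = 25.93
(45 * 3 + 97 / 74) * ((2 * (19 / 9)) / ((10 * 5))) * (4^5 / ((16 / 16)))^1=98126336 / 8325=11786.95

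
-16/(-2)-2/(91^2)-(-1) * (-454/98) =27883/8281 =3.37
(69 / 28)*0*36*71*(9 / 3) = 0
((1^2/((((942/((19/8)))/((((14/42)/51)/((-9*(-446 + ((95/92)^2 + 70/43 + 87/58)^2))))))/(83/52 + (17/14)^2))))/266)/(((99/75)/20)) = 269889406294400/361045215084549218820597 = 0.00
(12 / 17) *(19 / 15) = 76 / 85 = 0.89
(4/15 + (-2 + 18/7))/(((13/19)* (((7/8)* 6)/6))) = 13376/9555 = 1.40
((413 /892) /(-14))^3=-205379 /5677858304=-0.00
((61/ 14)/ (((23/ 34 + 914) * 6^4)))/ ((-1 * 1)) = -1037/ 282130128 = -0.00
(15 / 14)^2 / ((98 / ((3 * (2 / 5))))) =135 / 9604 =0.01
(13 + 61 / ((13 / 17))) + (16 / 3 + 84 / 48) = 15577 / 156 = 99.85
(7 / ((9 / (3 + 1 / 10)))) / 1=217 / 90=2.41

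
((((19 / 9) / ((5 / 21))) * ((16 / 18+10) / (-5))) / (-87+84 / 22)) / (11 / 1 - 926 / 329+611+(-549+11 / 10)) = 94340092 / 28970194725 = 0.00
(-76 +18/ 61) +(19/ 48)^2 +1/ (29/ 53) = -300468847/ 4075776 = -73.72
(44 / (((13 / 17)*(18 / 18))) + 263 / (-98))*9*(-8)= -2515860 / 637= -3949.54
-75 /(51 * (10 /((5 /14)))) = -25 /476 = -0.05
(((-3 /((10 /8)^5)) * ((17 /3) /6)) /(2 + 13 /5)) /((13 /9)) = -26112 /186875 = -0.14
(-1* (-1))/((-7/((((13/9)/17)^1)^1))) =-13/1071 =-0.01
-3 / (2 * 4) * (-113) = 339 / 8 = 42.38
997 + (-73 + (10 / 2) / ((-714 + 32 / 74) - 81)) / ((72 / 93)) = 79615450 / 88197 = 902.70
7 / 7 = 1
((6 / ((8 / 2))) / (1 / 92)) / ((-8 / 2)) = -69 / 2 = -34.50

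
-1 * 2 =-2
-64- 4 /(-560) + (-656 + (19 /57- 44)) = -320737 /420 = -763.66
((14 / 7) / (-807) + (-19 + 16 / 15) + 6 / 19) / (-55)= 1350839 / 4216575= 0.32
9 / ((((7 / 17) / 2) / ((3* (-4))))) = -3672 / 7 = -524.57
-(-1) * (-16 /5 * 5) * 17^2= -4624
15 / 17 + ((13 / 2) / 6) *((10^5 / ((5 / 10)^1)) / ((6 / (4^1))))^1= 22100135 / 153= 144445.33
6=6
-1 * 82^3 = -551368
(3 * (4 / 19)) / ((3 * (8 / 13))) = 13 / 38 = 0.34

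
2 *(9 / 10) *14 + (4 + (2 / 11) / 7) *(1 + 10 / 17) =206784 / 6545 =31.59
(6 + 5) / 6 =11 / 6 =1.83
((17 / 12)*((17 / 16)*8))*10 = 1445 / 12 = 120.42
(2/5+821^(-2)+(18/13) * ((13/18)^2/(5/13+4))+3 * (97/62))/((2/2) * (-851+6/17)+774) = -4791008613122/69836070259845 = -0.07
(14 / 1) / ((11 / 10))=140 / 11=12.73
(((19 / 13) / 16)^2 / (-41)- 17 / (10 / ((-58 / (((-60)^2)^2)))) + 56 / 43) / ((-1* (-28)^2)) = -1571260801781 / 946041314400000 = -0.00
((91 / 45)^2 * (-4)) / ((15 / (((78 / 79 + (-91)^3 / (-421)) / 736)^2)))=-29380846486925171329 / 4550198031337824000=-6.46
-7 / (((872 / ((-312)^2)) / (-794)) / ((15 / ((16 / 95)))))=6023274075 / 109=55259395.18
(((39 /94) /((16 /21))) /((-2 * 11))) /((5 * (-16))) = 819 /2647040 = 0.00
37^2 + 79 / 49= 1370.61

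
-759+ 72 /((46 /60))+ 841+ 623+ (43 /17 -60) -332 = 160092 /391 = 409.44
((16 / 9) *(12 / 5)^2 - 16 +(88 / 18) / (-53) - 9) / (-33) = 177113 / 393525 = 0.45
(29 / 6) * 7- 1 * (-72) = 635 / 6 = 105.83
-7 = -7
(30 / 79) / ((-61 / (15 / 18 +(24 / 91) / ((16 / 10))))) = -2725 / 438529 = -0.01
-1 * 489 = -489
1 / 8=0.12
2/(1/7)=14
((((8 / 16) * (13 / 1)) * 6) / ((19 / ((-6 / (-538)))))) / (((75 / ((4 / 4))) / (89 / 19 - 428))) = -313677 / 2427725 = -0.13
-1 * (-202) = 202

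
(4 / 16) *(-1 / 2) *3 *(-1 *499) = 1497 / 8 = 187.12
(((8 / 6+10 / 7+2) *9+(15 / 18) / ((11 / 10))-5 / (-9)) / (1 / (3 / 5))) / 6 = 3061 / 693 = 4.42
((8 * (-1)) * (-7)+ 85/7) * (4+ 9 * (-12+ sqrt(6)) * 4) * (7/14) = -102078/7+ 8586 * sqrt(6)/7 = -11578.10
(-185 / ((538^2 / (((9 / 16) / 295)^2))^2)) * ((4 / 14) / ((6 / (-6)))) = 242757 / 29106845270264261312512000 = 0.00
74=74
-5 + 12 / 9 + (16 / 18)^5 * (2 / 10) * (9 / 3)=-3.33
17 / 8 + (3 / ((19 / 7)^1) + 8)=1707 / 152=11.23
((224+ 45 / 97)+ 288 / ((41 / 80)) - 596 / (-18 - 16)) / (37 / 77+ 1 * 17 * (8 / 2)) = 4185249299 / 356502257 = 11.74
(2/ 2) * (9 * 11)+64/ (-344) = 98.81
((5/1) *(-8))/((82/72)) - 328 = -14888/41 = -363.12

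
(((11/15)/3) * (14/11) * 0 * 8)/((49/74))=0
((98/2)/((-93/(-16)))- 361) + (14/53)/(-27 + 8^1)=-33019825/93651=-352.58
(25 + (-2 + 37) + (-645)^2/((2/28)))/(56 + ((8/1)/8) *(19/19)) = 1941470/19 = 102182.63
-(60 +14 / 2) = -67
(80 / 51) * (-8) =-12.55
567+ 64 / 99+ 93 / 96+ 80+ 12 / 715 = 12142391 / 18720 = 648.63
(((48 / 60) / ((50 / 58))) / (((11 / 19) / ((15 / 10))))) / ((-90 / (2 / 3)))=-1102 / 61875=-0.02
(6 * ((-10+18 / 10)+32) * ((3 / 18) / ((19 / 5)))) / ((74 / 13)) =1547 / 1406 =1.10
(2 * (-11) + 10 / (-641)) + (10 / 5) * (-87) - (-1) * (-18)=-214.02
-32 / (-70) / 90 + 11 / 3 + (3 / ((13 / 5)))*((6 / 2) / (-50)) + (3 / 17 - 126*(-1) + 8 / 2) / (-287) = 89877481 / 28542150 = 3.15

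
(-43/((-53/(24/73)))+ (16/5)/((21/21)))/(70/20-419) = -0.01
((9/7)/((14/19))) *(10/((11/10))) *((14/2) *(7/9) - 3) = 1900/49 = 38.78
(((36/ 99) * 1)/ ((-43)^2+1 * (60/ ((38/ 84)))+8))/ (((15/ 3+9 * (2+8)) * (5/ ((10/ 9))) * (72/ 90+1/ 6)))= 16/ 36177471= 0.00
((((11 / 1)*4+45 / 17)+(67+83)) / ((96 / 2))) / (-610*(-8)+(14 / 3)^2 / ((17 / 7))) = 10029 / 11968192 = 0.00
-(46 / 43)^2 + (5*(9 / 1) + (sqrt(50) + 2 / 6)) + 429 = 5*sqrt(2) + 2624779 / 5547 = 480.26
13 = 13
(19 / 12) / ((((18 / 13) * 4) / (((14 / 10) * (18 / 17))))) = 1729 / 4080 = 0.42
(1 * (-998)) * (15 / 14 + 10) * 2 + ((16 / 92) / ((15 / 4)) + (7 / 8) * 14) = -213353417 / 9660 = -22086.28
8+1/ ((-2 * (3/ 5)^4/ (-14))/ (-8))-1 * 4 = -34676/ 81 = -428.10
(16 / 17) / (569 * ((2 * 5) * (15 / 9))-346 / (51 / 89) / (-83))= 83 / 836953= 0.00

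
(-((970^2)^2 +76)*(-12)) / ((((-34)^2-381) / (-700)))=-297458384185536 / 31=-9595431747920.52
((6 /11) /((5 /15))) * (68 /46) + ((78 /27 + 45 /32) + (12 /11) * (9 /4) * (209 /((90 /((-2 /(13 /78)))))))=-22473403 /364320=-61.69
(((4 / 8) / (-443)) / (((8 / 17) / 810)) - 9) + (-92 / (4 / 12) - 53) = -1204757 / 3544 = -339.94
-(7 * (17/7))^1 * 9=-153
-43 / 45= -0.96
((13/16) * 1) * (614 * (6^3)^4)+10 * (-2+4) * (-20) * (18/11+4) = 11945365141792/11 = 1085942285617.45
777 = 777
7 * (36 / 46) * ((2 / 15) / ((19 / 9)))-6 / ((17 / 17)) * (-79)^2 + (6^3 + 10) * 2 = -80831134 / 2185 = -36993.65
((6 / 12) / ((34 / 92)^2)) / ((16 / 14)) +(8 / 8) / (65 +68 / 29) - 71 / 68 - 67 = -36588886 / 564417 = -64.83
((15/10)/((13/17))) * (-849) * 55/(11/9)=-1948455/26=-74940.58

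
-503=-503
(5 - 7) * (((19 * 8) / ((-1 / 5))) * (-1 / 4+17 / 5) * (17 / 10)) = 40698 / 5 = 8139.60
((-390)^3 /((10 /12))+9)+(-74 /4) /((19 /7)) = -2704946317 /38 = -71182797.82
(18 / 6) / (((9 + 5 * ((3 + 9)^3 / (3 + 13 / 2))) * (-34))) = -19 / 197778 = -0.00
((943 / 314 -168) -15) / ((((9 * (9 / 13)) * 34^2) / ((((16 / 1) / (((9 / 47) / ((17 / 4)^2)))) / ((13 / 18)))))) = -2656393 / 50868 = -52.22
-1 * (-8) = 8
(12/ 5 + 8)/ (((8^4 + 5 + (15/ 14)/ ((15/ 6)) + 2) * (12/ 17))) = 1547/ 430860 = 0.00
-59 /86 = -0.69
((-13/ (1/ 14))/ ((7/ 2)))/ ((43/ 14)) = -728/ 43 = -16.93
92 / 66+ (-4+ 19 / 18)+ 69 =13355 / 198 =67.45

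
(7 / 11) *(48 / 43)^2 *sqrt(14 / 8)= 8064 *sqrt(7) / 20339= 1.05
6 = 6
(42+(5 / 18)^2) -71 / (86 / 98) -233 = -3787133 / 13932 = -271.83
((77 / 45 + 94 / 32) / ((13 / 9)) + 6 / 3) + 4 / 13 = 5.53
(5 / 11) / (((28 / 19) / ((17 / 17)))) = 95 / 308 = 0.31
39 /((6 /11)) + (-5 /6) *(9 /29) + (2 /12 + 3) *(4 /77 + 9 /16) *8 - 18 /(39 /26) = 2004539 /26796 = 74.81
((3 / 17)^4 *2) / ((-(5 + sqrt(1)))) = -27 / 83521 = -0.00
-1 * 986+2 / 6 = -2957 / 3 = -985.67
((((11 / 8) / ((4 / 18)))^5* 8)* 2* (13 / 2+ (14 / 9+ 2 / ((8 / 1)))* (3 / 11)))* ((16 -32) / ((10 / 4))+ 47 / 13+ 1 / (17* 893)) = -3513735615277503 / 1243627520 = -2825392.30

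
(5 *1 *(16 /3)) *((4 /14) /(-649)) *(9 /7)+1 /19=0.04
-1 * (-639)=639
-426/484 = -213/242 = -0.88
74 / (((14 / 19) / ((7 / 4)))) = 703 / 4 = 175.75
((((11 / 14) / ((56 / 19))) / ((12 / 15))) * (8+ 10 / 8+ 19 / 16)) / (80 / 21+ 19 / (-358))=93714555 / 101215744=0.93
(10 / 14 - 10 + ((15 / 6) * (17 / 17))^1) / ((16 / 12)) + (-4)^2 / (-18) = -3013 / 504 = -5.98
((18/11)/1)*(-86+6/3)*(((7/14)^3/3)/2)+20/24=-67/33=-2.03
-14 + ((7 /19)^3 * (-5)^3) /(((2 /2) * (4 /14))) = -492177 /13718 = -35.88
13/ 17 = 0.76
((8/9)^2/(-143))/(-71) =64/822393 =0.00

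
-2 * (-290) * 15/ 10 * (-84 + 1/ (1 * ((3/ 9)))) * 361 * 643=-16357707810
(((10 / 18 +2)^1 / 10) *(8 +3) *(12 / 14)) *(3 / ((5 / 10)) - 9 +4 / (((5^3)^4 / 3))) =-61767577113 / 8544921875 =-7.23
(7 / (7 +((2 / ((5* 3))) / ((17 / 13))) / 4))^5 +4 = 2941960837824332572 / 590519224617158143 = 4.98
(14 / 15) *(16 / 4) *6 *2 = 224 / 5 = 44.80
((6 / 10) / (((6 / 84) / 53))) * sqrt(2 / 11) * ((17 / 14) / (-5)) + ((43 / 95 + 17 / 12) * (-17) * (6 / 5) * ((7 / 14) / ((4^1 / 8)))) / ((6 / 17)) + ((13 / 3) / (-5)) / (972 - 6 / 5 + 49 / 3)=-701469101 / 6492300 - 2703 * sqrt(22) / 275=-154.15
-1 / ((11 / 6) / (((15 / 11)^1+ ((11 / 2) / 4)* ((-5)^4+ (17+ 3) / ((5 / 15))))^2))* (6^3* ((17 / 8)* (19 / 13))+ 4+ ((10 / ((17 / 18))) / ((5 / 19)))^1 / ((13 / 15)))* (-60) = 345601823857875 / 16456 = 21001569267.01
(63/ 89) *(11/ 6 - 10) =-1029/ 178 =-5.78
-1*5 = -5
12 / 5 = 2.40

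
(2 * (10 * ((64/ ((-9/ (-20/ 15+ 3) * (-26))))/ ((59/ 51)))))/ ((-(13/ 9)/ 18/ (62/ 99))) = -6745600/ 109681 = -61.50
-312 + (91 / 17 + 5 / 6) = -31193 / 102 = -305.81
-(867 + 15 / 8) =-6951 / 8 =-868.88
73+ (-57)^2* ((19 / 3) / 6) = 7005 / 2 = 3502.50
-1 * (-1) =1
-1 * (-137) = 137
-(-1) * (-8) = -8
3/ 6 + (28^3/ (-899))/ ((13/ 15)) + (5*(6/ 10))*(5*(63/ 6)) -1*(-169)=3492369/ 11687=298.83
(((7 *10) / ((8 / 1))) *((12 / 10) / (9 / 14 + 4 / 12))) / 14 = 63 / 82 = 0.77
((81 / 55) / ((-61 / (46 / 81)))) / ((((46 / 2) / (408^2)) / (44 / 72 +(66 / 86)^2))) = -67158976 / 563945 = -119.09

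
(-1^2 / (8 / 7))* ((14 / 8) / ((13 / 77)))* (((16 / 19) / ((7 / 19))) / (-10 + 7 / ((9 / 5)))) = 441 / 130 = 3.39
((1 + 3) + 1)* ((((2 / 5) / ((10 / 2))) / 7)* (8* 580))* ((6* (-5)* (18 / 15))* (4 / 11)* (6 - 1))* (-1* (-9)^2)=1405739.22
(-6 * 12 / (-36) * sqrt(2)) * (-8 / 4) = -4 * sqrt(2) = -5.66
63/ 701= 0.09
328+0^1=328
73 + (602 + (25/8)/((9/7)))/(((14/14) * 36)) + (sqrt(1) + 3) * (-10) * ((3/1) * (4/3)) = -181985/2592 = -70.21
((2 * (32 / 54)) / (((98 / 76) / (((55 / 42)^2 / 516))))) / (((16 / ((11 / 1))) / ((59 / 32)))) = 37301275 / 9633810816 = 0.00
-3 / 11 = -0.27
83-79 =4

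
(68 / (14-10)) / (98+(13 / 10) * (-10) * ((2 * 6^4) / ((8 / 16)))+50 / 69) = -1173 / 4643236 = -0.00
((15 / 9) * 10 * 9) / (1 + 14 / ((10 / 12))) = 750 / 89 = 8.43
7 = 7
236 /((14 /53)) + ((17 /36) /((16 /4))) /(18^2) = 291786743 /326592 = 893.43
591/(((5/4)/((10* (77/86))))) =182028/43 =4233.21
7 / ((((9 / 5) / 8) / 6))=560 / 3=186.67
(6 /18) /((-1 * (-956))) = 1 /2868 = 0.00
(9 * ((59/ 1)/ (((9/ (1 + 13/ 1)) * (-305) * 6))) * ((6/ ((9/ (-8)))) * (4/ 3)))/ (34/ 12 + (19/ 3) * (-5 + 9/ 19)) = -52864/ 425475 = -0.12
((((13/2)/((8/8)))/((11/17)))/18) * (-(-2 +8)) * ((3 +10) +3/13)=-1462/33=-44.30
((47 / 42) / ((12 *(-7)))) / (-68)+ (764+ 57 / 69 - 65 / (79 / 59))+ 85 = 801.28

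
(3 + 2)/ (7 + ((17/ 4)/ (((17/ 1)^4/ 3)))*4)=24565/ 34394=0.71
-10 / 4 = -5 / 2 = -2.50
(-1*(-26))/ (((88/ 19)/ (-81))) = -20007/ 44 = -454.70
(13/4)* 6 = 39/2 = 19.50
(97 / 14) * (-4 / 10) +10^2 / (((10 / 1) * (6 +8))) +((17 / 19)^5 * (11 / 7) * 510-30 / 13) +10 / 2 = 518466447661 / 1126625045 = 460.19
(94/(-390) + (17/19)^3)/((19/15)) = 635662/1694173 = 0.38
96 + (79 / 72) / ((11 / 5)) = 76427 / 792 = 96.50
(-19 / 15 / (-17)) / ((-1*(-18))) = 19 / 4590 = 0.00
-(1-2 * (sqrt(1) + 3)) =7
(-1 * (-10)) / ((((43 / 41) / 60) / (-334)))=-8216400 / 43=-191079.07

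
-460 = -460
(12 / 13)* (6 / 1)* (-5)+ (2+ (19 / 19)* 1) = -321 / 13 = -24.69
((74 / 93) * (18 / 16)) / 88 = 111 / 10912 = 0.01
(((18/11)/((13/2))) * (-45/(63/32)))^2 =33177600/1002001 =33.11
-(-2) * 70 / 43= 140 / 43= 3.26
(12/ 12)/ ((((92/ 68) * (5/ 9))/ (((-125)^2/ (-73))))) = -284.77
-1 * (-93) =93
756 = 756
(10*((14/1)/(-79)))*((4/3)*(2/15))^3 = -14336/1439775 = -0.01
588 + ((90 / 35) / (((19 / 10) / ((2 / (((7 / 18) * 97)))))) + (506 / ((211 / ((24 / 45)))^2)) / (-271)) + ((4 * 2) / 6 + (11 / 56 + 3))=1162226763556578521 / 1961228166546600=592.60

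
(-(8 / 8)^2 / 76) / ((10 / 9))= -0.01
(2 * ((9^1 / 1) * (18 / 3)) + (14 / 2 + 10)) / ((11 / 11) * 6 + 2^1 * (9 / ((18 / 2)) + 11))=25 / 6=4.17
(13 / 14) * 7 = 6.50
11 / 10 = 1.10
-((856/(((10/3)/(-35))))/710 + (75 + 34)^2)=-4213261/355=-11868.34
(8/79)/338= 0.00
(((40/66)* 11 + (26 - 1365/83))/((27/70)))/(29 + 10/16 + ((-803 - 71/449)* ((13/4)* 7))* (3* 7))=-1015566160/9265474444509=-0.00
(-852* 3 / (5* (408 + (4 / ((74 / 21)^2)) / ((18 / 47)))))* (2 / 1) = -13996656 / 5597035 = -2.50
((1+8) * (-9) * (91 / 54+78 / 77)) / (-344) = 33657 / 52976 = 0.64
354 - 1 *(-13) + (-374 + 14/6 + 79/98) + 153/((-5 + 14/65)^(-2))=4345908647/1242150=3498.70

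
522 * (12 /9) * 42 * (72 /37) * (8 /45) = 1870848 /185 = 10112.69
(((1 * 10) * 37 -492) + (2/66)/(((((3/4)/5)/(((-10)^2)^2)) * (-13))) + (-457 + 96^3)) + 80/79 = 89879197621/101673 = 884002.61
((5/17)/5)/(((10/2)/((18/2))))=9/85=0.11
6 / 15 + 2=12 / 5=2.40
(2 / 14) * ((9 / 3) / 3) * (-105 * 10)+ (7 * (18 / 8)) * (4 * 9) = 417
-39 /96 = -13 /32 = -0.41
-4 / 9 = -0.44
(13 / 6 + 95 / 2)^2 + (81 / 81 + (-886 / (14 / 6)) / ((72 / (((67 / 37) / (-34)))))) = 2468.06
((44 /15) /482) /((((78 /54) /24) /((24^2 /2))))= 456192 /15665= 29.12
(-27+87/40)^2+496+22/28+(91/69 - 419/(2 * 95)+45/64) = 1112.88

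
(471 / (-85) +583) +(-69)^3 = -27874181 / 85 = -327931.54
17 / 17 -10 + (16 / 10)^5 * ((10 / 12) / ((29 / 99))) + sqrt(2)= sqrt(2) + 377547 / 18125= 22.24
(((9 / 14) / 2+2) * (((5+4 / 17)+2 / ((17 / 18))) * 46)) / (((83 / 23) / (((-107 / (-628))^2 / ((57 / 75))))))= 1230230828125 / 148022569184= 8.31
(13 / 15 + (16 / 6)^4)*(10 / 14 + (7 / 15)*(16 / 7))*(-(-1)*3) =3895397 / 14175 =274.81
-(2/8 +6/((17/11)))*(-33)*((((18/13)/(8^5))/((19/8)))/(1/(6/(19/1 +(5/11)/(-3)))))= 0.00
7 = 7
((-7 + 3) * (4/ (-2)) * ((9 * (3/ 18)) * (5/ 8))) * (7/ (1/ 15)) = 1575/ 2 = 787.50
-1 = -1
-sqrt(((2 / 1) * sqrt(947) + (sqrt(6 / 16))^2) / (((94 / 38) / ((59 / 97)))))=-sqrt(30663834 + 163540448 * sqrt(947)) / 18236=-3.90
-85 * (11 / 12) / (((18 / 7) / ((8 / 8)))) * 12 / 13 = -6545 / 234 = -27.97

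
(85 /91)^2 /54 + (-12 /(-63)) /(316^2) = 90193097 /5581625868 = 0.02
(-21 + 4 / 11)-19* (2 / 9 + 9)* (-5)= 84692 / 99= 855.47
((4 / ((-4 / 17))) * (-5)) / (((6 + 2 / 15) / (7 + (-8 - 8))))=-11475 / 92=-124.73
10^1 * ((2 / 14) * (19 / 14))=95 / 49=1.94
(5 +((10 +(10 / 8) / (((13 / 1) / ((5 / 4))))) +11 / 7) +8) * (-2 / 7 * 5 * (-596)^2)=-7981481510 / 637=-12529798.29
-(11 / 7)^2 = -121 / 49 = -2.47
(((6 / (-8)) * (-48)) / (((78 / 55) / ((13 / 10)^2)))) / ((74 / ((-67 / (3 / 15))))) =-28743 / 148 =-194.21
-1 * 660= -660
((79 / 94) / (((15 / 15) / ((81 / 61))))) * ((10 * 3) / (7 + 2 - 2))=95985 / 20069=4.78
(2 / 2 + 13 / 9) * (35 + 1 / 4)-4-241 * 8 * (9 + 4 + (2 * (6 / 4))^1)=-184595 / 6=-30765.83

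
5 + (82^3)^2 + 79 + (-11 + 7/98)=4256093400959/14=304006671497.07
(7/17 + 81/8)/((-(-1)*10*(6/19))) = 27227/8160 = 3.34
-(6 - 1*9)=3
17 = 17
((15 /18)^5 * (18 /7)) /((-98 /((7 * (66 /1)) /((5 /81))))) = -78.92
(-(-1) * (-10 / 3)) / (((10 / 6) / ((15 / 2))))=-15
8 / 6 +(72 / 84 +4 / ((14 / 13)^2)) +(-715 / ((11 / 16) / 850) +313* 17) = -129164984 / 147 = -878673.36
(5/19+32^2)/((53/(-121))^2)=284928501/53371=5338.64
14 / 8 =7 / 4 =1.75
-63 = -63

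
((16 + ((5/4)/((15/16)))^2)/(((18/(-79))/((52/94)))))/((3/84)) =-4600960/3807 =-1208.55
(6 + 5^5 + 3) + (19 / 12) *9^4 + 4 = 13526.25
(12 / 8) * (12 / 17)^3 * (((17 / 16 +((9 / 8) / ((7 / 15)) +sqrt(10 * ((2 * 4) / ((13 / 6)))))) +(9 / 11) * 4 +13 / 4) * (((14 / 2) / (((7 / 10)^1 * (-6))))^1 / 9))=-369450 / 378301 - 1920 * sqrt(390) / 63869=-1.57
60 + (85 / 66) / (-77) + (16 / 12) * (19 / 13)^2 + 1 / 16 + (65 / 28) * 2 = 464035877 / 6870864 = 67.54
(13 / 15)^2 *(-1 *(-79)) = 13351 / 225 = 59.34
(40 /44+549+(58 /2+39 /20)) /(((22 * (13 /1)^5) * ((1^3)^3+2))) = 127789 /5391174360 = 0.00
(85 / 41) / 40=17 / 328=0.05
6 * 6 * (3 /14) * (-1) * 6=-324 /7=-46.29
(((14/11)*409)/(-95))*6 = -34356/1045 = -32.88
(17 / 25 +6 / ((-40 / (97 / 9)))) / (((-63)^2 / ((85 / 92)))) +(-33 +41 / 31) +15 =-11327039047 / 679175280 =-16.68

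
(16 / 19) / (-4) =-0.21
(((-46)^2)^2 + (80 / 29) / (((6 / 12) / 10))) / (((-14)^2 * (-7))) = -32461956 / 9947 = -3263.49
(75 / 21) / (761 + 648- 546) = 25 / 6041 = 0.00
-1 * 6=-6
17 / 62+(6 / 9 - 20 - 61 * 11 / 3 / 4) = -9297 / 124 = -74.98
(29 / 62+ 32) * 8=8052 / 31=259.74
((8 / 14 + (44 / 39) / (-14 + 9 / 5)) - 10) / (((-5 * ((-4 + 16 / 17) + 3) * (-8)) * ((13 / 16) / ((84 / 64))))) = 1347709 / 206180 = 6.54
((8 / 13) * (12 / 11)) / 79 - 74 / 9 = -835114 / 101673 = -8.21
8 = 8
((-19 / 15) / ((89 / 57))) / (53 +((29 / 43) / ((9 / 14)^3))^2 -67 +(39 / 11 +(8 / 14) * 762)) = -27314288666973 / 14525839488164255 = -0.00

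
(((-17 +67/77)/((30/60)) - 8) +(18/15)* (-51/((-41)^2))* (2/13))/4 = -84692156/8413405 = -10.07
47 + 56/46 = 1109/23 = 48.22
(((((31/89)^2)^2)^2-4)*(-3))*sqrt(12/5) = 94473013990625298*sqrt(15)/19682944028510405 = 18.59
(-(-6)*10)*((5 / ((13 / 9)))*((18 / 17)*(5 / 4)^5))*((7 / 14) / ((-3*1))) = -6328125 / 56576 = -111.85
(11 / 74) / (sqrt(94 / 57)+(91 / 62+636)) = 768208551 / 3294387049229- 21142 * sqrt(5358) / 3294387049229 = 0.00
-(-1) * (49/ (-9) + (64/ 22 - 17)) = -1934/ 99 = -19.54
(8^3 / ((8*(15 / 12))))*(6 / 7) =1536 / 35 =43.89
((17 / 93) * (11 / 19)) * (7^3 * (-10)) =-641410 / 1767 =-362.99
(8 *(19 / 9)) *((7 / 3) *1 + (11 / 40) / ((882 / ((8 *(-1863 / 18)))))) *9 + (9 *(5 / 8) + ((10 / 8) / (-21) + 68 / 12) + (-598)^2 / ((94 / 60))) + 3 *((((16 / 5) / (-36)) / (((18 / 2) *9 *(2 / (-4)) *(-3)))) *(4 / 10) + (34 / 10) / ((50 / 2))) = 383768279890201 / 1678887000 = 228584.94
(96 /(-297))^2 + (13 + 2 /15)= 648719 /49005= 13.24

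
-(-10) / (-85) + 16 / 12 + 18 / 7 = 1352 / 357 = 3.79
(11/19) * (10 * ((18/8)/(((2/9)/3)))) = 13365/76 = 175.86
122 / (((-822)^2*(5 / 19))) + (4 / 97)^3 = 1165897447 / 1541696358330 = 0.00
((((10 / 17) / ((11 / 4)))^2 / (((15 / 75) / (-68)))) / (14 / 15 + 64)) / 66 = -40000 / 11019349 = -0.00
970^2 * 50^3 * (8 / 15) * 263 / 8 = 2062139166666.67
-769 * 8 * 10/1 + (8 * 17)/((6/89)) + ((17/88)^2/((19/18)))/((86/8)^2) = -1517621812813/25505106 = -59502.67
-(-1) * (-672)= -672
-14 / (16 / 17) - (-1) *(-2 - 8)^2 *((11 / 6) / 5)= 523 / 24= 21.79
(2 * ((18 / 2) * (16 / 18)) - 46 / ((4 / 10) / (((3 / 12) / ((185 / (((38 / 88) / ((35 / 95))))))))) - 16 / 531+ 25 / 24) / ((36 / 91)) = 5295642001 / 124483392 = 42.54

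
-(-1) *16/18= 8/9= 0.89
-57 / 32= -1.78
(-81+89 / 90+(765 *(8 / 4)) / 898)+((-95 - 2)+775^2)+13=24264697411 / 40410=600462.69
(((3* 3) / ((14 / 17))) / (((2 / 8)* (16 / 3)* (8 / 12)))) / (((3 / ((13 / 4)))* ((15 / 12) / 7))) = 5967 / 80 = 74.59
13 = 13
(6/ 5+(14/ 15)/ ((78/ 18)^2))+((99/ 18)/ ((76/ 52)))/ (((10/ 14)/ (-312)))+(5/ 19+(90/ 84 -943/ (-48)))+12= -1736501717/ 1078896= -1609.52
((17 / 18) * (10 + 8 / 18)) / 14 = 799 / 1134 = 0.70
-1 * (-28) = 28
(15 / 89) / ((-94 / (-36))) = 270 / 4183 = 0.06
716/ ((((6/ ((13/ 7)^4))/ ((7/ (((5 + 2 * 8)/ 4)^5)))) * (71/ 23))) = 240815384576/ 298380334959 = 0.81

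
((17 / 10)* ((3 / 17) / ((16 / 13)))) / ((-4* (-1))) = 39 / 640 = 0.06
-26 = -26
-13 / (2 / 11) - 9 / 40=-2869 / 40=-71.72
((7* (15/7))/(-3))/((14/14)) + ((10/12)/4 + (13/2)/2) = -37/24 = -1.54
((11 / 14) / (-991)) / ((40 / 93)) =-1023 / 554960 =-0.00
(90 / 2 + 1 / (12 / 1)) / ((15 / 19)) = 10279 / 180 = 57.11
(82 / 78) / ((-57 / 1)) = -41 / 2223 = -0.02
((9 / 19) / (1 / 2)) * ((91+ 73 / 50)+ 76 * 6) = 246807 / 475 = 519.59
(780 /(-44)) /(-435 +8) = 195 /4697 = 0.04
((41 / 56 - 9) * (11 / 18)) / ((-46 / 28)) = 3.08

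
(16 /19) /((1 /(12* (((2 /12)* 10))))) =320 /19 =16.84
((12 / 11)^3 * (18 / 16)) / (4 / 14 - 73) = -13608 / 677479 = -0.02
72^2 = 5184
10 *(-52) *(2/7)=-1040/7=-148.57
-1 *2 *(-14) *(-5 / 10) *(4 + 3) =-98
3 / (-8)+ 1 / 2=1 / 8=0.12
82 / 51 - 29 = -1397 / 51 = -27.39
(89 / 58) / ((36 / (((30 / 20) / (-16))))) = -89 / 22272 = -0.00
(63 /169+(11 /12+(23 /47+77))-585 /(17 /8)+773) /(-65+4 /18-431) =-2802358959 /2410033288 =-1.16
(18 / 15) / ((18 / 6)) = 2 / 5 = 0.40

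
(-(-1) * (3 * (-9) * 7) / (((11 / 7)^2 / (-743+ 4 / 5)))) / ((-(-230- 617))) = 4909653 / 73205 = 67.07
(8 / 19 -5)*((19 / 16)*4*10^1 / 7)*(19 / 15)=-551 / 14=-39.36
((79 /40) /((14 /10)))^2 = 6241 /3136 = 1.99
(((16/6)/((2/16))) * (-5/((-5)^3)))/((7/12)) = 256/175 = 1.46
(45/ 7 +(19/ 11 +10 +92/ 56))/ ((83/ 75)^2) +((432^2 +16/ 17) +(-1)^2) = 3366165433371/ 18035402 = 186642.11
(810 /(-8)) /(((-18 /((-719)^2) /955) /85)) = 1888393912875 /8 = 236049239109.38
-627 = -627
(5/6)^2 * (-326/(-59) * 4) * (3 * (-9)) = -24450/59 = -414.41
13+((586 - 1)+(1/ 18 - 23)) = 10351/ 18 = 575.06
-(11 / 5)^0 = -1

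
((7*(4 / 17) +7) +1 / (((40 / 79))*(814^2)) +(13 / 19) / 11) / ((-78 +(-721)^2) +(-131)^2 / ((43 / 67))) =0.00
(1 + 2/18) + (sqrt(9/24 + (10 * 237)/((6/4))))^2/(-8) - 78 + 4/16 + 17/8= -156707/576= -272.06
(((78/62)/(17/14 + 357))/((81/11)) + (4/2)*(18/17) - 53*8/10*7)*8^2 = -79164376448/4197555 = -18859.64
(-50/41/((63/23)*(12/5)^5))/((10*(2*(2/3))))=-359375/856977408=-0.00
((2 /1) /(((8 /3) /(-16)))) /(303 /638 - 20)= 7656 /12457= 0.61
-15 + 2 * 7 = -1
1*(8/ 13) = 8/ 13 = 0.62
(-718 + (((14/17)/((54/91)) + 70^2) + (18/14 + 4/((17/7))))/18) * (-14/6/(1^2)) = 12883615/12393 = 1039.59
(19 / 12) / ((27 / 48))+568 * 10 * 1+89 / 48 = 2455777 / 432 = 5684.67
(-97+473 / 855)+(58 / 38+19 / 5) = -77908 / 855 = -91.12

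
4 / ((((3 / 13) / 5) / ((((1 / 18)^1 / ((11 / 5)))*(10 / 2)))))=3250 / 297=10.94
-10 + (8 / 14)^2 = -474 / 49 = -9.67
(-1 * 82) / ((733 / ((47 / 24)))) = -1927 / 8796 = -0.22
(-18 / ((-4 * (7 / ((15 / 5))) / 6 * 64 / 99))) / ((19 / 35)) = 40095 / 1216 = 32.97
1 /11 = 0.09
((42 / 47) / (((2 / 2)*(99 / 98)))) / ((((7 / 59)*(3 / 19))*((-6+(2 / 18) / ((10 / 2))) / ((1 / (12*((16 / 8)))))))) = -274645 / 834438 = -0.33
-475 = -475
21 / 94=0.22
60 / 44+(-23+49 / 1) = 301 / 11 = 27.36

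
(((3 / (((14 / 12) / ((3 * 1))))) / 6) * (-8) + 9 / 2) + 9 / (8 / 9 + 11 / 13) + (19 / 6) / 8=-1975 / 9744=-0.20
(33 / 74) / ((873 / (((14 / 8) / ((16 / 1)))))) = 0.00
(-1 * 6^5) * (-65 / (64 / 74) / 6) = 194805 / 2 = 97402.50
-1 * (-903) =903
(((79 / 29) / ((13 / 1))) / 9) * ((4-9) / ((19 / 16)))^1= -6320 / 64467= -0.10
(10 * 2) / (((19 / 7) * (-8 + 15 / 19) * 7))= -20 / 137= -0.15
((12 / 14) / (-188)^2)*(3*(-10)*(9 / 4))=-405 / 247408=-0.00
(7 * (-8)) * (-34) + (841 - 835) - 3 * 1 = 1907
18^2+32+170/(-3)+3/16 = 14377/48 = 299.52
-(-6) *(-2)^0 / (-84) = -1 / 14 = -0.07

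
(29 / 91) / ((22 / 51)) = 1479 / 2002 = 0.74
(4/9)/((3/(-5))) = -20/27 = -0.74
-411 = -411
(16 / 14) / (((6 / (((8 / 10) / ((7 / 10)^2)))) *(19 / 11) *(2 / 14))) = 3520 / 2793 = 1.26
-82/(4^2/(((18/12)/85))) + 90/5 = 24357/1360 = 17.91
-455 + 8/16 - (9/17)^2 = -262863/578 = -454.78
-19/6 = -3.17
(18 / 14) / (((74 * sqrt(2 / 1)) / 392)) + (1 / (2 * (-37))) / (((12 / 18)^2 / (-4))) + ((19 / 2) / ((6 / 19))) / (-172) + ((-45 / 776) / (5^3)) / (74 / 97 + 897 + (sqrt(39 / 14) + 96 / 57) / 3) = 4.76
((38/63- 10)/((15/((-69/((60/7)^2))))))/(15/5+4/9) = 5957/34875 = 0.17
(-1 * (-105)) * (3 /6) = 105 /2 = 52.50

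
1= 1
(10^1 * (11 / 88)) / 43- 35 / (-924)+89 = 126386 / 1419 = 89.07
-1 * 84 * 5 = -420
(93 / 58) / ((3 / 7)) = 217 / 58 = 3.74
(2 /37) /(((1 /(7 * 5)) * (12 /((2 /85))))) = 0.00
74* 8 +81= 673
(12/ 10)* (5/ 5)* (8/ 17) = 48/ 85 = 0.56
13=13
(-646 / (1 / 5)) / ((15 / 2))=-1292 / 3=-430.67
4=4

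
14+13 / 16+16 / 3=20.15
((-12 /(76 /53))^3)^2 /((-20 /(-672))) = 2714513636190888 /235229405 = 11539856.75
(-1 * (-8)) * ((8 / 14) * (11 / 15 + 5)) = 2752 / 105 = 26.21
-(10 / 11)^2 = -100 / 121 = -0.83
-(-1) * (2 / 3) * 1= 2 / 3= 0.67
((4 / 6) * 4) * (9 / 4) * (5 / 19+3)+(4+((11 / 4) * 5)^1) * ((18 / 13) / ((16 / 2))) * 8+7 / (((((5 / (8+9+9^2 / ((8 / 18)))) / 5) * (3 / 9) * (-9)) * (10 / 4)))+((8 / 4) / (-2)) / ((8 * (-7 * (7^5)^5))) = -39458133253785351535813879823 / 278244917207879437619436360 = -141.81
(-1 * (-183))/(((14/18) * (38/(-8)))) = -6588/133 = -49.53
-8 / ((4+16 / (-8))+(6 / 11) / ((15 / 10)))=-44 / 13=-3.38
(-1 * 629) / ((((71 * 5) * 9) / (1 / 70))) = -629 / 223650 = -0.00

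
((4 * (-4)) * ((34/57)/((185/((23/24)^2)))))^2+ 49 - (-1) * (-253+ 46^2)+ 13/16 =275658304456321/144111344400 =1912.81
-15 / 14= -1.07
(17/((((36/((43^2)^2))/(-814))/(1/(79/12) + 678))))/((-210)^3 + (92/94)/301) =2988025706131000997/31050641968098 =96230.72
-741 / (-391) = 741 / 391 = 1.90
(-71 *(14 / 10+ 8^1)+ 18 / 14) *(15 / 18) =-11657 / 21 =-555.10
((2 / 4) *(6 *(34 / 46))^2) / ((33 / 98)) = 169932 / 5819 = 29.20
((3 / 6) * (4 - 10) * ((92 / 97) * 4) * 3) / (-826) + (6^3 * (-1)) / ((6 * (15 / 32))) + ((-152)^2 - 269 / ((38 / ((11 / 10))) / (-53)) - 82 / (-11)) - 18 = 3923369459573 / 167454980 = 23429.40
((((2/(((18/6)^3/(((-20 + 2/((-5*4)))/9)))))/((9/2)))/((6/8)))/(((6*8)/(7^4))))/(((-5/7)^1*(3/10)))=1126069/98415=11.44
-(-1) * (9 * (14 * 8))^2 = 1016064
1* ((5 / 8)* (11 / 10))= 11 / 16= 0.69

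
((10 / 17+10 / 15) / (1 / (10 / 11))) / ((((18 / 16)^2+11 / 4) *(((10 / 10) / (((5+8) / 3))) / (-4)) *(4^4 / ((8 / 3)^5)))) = -272629760 / 105105033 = -2.59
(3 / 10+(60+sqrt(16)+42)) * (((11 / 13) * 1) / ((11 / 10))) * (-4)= -4252 / 13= -327.08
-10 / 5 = -2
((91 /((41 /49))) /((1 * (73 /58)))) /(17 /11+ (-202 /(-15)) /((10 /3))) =35560525 /2298624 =15.47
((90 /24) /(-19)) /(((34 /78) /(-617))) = 279.37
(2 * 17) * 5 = 170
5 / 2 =2.50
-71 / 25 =-2.84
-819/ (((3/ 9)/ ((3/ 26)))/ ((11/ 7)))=-891/ 2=-445.50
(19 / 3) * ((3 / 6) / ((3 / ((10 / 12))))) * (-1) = -95 / 108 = -0.88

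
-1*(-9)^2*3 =-243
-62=-62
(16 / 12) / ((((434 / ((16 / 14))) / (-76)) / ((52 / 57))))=-3328 / 13671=-0.24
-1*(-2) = 2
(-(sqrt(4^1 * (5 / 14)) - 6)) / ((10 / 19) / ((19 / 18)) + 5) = 2166 / 1985 - 361 * sqrt(70) / 13895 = 0.87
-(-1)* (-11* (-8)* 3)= 264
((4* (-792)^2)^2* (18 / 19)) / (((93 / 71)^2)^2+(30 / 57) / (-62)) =11158307251653826953216 / 5491650623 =2031867651033.89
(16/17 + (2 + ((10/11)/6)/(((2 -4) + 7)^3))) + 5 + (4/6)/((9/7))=1067978/126225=8.46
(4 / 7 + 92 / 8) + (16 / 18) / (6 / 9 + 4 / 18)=183 / 14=13.07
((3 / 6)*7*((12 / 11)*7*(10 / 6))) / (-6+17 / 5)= -2450 / 143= -17.13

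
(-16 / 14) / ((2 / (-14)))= 8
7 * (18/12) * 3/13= 2.42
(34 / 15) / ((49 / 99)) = 1122 / 245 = 4.58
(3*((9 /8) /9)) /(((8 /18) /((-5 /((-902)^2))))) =-135 /26035328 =-0.00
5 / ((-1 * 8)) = -5 / 8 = -0.62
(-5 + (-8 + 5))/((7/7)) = -8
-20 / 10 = -2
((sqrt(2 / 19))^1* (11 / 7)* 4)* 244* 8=85888* sqrt(38) / 133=3980.82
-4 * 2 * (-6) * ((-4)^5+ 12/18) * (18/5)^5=-29700985.65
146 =146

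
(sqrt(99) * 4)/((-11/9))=-108 * sqrt(11)/11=-32.56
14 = 14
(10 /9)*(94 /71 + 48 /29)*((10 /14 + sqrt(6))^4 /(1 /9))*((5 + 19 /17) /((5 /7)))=280691840*sqrt(6) /59143 + 167344647392 /12006029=25563.63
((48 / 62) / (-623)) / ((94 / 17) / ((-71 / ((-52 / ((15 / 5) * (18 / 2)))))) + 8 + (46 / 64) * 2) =-12514176 / 96548526011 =-0.00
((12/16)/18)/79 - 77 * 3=-437975/1896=-231.00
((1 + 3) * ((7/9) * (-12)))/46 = -56/69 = -0.81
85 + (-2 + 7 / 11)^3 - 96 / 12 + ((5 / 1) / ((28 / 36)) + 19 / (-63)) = 6757822 / 83853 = 80.59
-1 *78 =-78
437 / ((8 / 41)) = 17917 / 8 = 2239.62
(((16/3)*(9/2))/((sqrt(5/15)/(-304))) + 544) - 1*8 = 536 - 7296*sqrt(3) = -12101.04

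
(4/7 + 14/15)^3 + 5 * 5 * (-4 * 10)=-1153680688/1157625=-996.59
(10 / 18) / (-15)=-1 / 27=-0.04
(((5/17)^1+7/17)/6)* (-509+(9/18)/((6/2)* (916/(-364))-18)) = -2366941/39525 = -59.88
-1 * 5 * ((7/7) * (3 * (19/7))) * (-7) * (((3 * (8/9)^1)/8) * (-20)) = -1900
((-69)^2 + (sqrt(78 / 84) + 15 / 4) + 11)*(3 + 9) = 6*sqrt(182) / 7 + 57309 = 57320.56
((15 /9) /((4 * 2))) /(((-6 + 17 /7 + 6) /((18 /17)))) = 105 /1156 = 0.09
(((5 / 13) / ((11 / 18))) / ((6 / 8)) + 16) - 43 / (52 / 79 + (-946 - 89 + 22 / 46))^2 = 8497510604991339 / 504629119408700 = 16.84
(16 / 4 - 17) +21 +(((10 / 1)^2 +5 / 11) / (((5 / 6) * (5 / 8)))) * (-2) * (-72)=1527992 / 55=27781.67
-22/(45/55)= -242/9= -26.89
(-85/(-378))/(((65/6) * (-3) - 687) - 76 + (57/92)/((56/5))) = -31280/110649537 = -0.00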